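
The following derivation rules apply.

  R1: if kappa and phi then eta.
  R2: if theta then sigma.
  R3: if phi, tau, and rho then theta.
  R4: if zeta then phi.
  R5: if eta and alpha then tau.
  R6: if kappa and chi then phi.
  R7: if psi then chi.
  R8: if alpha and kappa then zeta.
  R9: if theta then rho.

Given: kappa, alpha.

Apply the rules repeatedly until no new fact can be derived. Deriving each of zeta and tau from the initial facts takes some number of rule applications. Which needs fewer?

zeta: From alpha and kappa, R8 gives zeta. [1 rule application]
tau: alpha and kappa hold, so zeta follows (R8). From zeta, R4 gives phi. kappa and phi hold, so eta follows (R1). eta and alpha hold, so tau follows (R5). [4 rule applications]
zeta needs fewer.

zeta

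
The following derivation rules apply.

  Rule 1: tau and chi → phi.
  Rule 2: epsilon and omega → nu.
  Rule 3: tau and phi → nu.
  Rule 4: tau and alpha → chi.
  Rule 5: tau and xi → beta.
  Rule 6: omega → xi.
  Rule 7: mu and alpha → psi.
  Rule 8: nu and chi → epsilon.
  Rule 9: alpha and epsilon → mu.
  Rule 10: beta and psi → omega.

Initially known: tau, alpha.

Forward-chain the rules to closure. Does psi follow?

Yes

tau and alpha hold, so chi follows (Rule 4).
From tau and chi, Rule 1 gives phi.
From tau and phi, Rule 3 gives nu.
From nu and chi, Rule 8 gives epsilon.
From alpha and epsilon, Rule 9 gives mu.
From mu and alpha, Rule 7 gives psi.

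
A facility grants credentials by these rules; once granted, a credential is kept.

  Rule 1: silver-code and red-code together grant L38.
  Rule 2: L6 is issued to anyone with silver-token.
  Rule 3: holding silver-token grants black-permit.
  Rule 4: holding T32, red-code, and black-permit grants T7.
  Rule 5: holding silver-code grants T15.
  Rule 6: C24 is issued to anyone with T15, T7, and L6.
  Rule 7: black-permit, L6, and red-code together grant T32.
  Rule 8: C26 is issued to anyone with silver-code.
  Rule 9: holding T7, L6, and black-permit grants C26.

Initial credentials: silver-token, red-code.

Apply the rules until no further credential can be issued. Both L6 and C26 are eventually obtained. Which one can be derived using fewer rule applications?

L6: Holding silver-token grants L6 (Rule 2). [1 rule application]
C26: Holding silver-token grants L6 (Rule 2). Holding silver-token grants black-permit (Rule 3). Holding black-permit, L6, and red-code grants T32 (Rule 7). Holding T32, red-code, and black-permit grants T7 (Rule 4). Holding T7, L6, and black-permit grants C26 (Rule 9). [5 rule applications]
L6 needs fewer.

L6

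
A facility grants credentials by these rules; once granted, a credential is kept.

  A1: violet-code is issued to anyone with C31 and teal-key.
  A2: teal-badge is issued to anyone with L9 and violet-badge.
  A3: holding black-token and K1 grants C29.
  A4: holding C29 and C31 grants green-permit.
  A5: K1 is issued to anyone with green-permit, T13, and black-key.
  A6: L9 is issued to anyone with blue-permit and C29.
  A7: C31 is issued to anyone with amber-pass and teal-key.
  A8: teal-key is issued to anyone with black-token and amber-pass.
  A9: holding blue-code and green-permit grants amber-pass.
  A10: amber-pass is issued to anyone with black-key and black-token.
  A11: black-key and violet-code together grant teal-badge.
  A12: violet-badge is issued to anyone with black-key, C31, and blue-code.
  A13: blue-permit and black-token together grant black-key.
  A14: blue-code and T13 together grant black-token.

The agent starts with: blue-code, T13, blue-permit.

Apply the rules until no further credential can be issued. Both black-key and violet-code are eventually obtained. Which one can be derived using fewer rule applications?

black-key: Holding blue-code and T13 grants black-token (A14). Holding blue-permit and black-token grants black-key (A13). [2 rule applications]
violet-code: Holding blue-code and T13 grants black-token (A14). Holding blue-permit and black-token grants black-key (A13). Holding black-key and black-token grants amber-pass (A10). Holding black-token and amber-pass grants teal-key (A8). Holding amber-pass and teal-key grants C31 (A7). Holding C31 and teal-key grants violet-code (A1). [6 rule applications]
black-key needs fewer.

black-key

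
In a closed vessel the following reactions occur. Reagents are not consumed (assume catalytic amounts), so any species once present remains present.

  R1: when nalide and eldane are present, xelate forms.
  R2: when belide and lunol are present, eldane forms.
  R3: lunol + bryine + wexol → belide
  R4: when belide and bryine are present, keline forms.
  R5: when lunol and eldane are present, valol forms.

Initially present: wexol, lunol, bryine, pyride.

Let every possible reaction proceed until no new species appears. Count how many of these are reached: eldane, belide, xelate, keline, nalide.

3

lunol, bryine, and wexol present → belide forms (R3).
belide and bryine present → keline forms (R4).
belide and lunol present → eldane forms (R2).
eldane: reached.
belide: reached.
xelate would need nalide and eldane (R1), but nalide never forms.
keline: reached.
No rule produces nalide, and it is not given.
Reached: eldane, belide, and keline — 3 of the 5.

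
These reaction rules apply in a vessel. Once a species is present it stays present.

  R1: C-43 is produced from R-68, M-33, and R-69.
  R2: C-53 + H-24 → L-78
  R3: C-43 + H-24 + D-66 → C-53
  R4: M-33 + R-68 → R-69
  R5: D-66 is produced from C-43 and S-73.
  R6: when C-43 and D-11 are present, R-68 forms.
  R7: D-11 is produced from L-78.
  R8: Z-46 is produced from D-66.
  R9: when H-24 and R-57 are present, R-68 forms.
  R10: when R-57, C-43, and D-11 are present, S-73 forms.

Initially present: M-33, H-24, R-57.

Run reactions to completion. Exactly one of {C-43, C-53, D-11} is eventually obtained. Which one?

H-24 and R-57 present → R-68 forms (R9).
M-33 and R-68 present → R-69 forms (R4).
R-68, M-33, and R-69 present → C-43 forms (R1).
D-11 would need L-78 (R7), but L-78 never forms. C-53 would need C-43, H-24, and D-66 (R3), but D-66 never forms.

C-43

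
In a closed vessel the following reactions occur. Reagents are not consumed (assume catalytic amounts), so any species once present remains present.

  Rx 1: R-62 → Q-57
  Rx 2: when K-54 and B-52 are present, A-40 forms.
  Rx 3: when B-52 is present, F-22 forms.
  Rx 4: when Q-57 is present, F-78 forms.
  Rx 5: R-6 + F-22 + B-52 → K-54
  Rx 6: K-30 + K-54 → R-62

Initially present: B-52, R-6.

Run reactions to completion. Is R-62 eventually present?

R-62 would need K-30 and K-54 (Rx 6), but K-30 never forms.

No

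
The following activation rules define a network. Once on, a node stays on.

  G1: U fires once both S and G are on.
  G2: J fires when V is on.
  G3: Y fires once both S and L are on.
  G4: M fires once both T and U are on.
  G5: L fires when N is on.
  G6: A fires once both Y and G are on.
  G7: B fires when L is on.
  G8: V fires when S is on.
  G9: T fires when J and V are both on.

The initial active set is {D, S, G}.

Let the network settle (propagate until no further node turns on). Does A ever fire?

No

A would need Y and G (G6), but Y never turns on.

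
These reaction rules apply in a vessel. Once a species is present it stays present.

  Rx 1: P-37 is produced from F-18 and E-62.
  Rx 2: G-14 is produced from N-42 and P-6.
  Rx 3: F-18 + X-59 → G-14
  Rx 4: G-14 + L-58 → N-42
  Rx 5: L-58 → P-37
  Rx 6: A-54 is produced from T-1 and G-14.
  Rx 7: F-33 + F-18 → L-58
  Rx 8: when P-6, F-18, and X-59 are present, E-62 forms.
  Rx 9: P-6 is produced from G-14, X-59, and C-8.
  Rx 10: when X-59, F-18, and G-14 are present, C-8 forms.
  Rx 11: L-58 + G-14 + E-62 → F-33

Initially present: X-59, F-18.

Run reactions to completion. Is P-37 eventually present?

Yes

F-18 and X-59 present → G-14 forms (Rx 3).
X-59, F-18, and G-14 present → C-8 forms (Rx 10).
G-14, X-59, and C-8 present → P-6 forms (Rx 9).
P-6, F-18, and X-59 present → E-62 forms (Rx 8).
F-18 and E-62 present → P-37 forms (Rx 1).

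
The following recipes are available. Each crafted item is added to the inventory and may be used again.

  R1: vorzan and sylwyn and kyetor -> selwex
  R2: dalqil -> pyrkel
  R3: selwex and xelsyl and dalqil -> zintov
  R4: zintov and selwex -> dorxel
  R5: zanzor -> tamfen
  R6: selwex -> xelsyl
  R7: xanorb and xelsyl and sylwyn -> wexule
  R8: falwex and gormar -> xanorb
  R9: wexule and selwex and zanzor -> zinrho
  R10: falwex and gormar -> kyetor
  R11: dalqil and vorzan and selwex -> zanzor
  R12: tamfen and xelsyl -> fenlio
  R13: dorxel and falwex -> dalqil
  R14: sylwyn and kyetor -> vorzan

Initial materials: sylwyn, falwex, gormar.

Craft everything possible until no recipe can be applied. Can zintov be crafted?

No

zintov would need selwex, xelsyl, and dalqil (R3), but dalqil is never obtained.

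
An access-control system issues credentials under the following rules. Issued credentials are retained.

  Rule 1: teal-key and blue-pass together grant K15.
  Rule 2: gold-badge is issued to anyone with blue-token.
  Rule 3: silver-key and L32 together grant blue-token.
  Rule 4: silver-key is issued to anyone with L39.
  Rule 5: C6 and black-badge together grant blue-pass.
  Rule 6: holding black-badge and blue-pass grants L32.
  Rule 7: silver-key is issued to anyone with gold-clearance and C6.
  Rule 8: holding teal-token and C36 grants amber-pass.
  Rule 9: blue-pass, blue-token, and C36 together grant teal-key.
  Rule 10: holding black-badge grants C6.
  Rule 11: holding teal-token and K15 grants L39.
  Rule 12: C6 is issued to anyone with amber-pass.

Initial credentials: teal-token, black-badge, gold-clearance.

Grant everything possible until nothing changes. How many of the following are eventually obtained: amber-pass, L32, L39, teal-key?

Holding black-badge grants C6 (Rule 10).
Holding C6 and black-badge grants blue-pass (Rule 5).
Holding black-badge and blue-pass grants L32 (Rule 6).
amber-pass would need teal-token and C36 (Rule 8), but C36 is never granted.
L32: reached.
L39 would need teal-token and K15 (Rule 11), but K15 is never granted.
teal-key would need blue-pass, blue-token, and C36 (Rule 9), but C36 is never granted.
Reached: L32 — 1 of the 4.

1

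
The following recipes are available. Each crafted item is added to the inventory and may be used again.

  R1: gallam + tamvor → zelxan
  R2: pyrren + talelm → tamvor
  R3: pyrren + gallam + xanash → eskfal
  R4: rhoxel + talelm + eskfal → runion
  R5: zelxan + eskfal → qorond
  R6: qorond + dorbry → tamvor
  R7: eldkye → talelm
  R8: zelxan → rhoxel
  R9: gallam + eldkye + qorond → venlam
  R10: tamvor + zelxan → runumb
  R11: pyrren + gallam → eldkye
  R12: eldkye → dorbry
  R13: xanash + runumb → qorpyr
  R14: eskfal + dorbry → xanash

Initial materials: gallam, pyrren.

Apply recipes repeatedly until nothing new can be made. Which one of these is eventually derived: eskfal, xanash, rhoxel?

rhoxel

Using R11, pyrren and gallam make eldkye.
eldkye → talelm (R7).
pyrren + talelm → tamvor (R2).
gallam + tamvor → zelxan (R1).
zelxan → rhoxel (R8).
eskfal would need pyrren, gallam, and xanash (R3), but xanash is never obtained. xanash would need eskfal and dorbry (R14), but eskfal is never obtained.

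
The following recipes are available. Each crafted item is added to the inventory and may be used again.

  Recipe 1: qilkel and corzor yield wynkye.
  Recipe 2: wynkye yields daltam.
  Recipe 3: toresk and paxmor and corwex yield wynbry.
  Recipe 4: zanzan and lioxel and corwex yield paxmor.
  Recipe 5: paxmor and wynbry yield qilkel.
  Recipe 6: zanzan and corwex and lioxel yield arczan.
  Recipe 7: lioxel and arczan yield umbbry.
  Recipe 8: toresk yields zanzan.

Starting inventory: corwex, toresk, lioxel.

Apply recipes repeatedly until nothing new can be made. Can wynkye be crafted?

wynkye would need qilkel and corzor (Recipe 1), but corzor is never obtained.

No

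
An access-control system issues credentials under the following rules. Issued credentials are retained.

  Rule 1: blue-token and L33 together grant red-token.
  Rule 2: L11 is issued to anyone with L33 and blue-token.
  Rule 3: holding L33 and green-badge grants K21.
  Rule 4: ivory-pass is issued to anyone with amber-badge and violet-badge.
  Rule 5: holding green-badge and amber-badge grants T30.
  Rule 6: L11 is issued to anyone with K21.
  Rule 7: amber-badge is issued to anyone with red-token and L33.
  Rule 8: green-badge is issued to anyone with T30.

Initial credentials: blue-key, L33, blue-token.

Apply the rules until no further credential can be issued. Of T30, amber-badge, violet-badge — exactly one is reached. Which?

Holding blue-token and L33 grants red-token (Rule 1).
Holding red-token and L33 grants amber-badge (Rule 7).
No rule produces violet-badge, and it is not given. T30 would need green-badge and amber-badge (Rule 5), but green-badge is never granted.

amber-badge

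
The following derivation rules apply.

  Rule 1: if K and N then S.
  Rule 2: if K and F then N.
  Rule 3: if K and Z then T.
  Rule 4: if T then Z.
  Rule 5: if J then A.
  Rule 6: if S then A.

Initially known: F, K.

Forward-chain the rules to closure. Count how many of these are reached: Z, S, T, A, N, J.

3

K and F hold, so N follows (Rule 2).
K and N hold, so S follows (Rule 1).
S holds, so A follows (Rule 6).
Z would need T (Rule 4), but T is never established.
S: reached.
T would need K and Z (Rule 3), but Z is never established.
A: reached.
N: reached.
No rule produces J, and it is not given.
Reached: S, A, and N — 3 of the 6.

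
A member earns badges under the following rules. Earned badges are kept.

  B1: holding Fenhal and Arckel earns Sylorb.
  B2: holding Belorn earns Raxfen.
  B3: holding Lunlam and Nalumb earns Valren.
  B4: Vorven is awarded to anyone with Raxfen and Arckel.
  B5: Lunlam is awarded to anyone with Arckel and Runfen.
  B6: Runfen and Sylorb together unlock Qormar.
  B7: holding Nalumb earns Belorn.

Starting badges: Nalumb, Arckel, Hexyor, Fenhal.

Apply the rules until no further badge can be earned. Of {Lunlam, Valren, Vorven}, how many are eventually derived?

1

With Nalumb, Belorn is earned (B7).
With Belorn, Raxfen is earned (B2).
With Raxfen and Arckel, Vorven is earned (B4).
Lunlam would need Arckel and Runfen (B5), but Runfen is never earned.
Valren would need Lunlam and Nalumb (B3), but Lunlam is never earned.
Vorven: reached.
Reached: Vorven — 1 of the 3.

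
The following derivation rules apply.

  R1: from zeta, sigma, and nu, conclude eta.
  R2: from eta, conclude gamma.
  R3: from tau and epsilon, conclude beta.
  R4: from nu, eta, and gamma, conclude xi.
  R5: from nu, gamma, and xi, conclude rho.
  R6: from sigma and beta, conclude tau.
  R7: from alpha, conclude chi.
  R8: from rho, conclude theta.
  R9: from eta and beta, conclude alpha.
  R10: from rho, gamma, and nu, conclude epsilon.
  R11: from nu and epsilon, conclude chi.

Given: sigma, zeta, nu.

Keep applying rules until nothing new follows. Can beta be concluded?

beta would need tau and epsilon (R3), but tau is never established.

No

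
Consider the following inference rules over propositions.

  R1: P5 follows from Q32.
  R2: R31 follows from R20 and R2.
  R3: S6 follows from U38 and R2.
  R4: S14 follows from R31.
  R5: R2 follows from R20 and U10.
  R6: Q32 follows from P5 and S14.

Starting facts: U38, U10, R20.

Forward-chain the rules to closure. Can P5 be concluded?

P5 would need Q32 (R1), but Q32 is never established.

No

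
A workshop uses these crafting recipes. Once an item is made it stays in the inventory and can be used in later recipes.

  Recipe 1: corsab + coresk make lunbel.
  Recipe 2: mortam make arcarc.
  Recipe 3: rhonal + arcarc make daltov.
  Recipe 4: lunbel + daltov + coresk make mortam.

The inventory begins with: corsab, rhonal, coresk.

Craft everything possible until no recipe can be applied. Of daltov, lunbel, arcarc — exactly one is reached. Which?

corsab + coresk → lunbel (Recipe 1).
daltov would need rhonal and arcarc (Recipe 3), but arcarc is never obtained. arcarc would need mortam (Recipe 2), but mortam is never obtained.

lunbel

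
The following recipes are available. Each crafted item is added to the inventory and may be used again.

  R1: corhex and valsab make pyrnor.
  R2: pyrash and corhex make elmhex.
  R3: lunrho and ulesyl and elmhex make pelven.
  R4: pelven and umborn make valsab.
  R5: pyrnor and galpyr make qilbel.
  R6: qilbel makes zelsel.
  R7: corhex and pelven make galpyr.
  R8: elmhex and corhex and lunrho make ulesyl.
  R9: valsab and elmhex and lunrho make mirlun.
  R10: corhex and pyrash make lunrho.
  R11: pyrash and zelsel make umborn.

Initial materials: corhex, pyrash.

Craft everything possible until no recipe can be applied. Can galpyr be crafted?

Using R10, corhex and pyrash make lunrho.
Using R2, pyrash and corhex make elmhex.
Using R8, elmhex, corhex, and lunrho make ulesyl.
Using R3, lunrho, ulesyl, and elmhex make pelven.
corhex and pelven → galpyr (R7).

Yes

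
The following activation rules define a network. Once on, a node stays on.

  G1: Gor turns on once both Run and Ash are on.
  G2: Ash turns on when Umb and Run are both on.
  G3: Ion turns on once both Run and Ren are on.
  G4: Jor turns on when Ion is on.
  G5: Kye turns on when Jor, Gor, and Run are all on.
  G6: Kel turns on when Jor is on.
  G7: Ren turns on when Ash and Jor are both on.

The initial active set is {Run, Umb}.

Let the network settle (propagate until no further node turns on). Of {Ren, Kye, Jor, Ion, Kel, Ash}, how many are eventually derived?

Umb and Run are on, so Ash turns on (G2).
Ren would need Ash and Jor (G7), but Jor never turns on.
Kye would need Jor, Gor, and Run (G5), but Jor never turns on.
Jor would need Ion (G4), but Ion never turns on.
Ion would need Run and Ren (G3), but Ren never turns on.
Kel would need Jor (G6), but Jor never turns on.
Ash: reached.
Reached: Ash — 1 of the 6.

1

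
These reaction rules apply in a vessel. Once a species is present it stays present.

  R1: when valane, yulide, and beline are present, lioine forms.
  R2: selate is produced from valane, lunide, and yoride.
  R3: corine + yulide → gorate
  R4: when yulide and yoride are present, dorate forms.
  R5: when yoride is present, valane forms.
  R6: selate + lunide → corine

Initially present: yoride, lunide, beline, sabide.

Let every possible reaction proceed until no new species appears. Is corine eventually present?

Yes

yoride present → valane forms (R5).
valane, lunide, and yoride present → selate forms (R2).
selate and lunide present → corine forms (R6).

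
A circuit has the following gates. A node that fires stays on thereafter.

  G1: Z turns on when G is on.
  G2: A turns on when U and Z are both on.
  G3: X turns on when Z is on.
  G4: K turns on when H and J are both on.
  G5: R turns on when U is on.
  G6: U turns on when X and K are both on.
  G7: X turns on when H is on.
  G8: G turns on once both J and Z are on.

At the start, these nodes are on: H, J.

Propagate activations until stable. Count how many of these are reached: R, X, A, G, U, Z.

3

H and J are on, so K turns on (G4).
H is on, so X turns on (G7).
X and K are on, so U turns on (G6).
G5: U on → R on.
R: reached.
X: reached.
A would need U and Z (G2), but Z never turns on.
G would need J and Z (G8), but Z never turns on.
U: reached.
Z would need G (G1), but G never turns on.
Reached: R, X, and U — 3 of the 6.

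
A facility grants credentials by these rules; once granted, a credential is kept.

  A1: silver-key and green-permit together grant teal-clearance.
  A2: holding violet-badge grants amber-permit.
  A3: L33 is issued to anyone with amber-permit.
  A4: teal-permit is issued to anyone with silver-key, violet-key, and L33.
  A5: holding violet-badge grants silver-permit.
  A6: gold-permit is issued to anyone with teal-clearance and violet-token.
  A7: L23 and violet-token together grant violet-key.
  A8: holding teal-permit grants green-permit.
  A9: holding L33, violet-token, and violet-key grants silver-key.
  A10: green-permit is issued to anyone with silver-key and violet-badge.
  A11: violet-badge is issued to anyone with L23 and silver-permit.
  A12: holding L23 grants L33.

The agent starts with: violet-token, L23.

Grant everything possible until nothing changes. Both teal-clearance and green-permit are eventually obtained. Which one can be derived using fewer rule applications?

green-permit: Holding L23 grants L33 (A12). Holding L23 and violet-token grants violet-key (A7). Holding L33, violet-token, and violet-key grants silver-key (A9). Holding silver-key, violet-key, and L33 grants teal-permit (A4). Holding teal-permit grants green-permit (A8). [5 rule applications]
teal-clearance: Holding L23 grants L33 (A12). Holding L23 and violet-token grants violet-key (A7). Holding L33, violet-token, and violet-key grants silver-key (A9). Holding silver-key, violet-key, and L33 grants teal-permit (A4). Holding teal-permit grants green-permit (A8). Holding silver-key and green-permit grants teal-clearance (A1). [6 rule applications]
green-permit needs fewer.

green-permit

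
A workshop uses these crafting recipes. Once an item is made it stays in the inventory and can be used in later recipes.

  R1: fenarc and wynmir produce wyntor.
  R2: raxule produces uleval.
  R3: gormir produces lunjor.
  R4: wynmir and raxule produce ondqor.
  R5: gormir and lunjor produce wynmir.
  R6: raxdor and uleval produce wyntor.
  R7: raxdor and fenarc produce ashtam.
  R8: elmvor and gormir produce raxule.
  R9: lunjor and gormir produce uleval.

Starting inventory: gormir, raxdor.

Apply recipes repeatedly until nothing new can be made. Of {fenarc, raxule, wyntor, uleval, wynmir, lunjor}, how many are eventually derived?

gormir → lunjor (R3).
Using R5, gormir and lunjor make wynmir.
Using R9, lunjor and gormir make uleval.
Using R6, raxdor and uleval make wyntor.
No rule produces fenarc, and it is not given.
raxule would need elmvor and gormir (R8), but elmvor is never obtained.
wyntor: reached.
uleval: reached.
wynmir: reached.
lunjor: reached.
Reached: wyntor, uleval, wynmir, and lunjor — 4 of the 6.

4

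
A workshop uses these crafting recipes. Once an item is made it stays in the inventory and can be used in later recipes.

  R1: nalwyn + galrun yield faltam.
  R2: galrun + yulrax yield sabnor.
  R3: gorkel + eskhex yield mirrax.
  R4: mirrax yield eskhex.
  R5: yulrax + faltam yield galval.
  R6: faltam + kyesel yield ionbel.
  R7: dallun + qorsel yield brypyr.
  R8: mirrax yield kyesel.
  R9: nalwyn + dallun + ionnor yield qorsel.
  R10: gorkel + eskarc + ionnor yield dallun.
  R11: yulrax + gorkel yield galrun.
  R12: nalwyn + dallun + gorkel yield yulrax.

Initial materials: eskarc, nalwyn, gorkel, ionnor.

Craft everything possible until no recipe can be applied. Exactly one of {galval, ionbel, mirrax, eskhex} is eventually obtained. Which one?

galval

gorkel + eskarc + ionnor → dallun (R10).
Using R12, nalwyn, dallun, and gorkel make yulrax.
yulrax + gorkel → galrun (R11).
Using R1, nalwyn and galrun make faltam.
yulrax + faltam → galval (R5).
mirrax would need gorkel and eskhex (R3), but eskhex is never obtained. ionbel would need faltam and kyesel (R6), but kyesel is never obtained. eskhex would need mirrax (R4), but mirrax is never obtained.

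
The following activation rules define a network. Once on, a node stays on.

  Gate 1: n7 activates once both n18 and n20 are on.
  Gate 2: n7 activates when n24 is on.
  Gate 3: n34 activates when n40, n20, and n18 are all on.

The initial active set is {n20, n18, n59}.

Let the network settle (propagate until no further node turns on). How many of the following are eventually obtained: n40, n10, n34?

0

No rule produces n40, and it is not given.
No rule produces n10, and it is not given.
n34 would need n40, n20, and n18 (Gate 3), but n40 never turns on.
None of the 3 are reached.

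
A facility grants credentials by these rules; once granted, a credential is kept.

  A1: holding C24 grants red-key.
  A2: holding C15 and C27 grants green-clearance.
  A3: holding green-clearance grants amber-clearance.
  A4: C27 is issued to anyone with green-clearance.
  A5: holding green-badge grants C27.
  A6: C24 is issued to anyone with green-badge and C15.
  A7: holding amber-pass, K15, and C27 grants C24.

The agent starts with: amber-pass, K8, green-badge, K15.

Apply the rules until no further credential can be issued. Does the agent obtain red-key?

Holding green-badge grants C27 (A5).
Holding amber-pass, K15, and C27 grants C24 (A7).
Holding C24 grants red-key (A1).

Yes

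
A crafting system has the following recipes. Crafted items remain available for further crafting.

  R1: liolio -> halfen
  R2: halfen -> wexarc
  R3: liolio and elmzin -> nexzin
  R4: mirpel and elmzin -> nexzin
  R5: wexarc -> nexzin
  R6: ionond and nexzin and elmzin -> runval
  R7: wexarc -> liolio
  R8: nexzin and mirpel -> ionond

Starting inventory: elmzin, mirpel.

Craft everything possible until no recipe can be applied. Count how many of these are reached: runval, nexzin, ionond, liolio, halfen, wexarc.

Using R4, mirpel and elmzin make nexzin.
nexzin and mirpel -> ionond (R8).
Using R6, ionond, nexzin, and elmzin make runval.
runval: reached.
nexzin: reached.
ionond: reached.
liolio would need wexarc (R7), but wexarc is never obtained.
halfen would need liolio (R1), but liolio is never obtained.
wexarc would need halfen (R2), but halfen is never obtained.
Reached: runval, nexzin, and ionond — 3 of the 6.

3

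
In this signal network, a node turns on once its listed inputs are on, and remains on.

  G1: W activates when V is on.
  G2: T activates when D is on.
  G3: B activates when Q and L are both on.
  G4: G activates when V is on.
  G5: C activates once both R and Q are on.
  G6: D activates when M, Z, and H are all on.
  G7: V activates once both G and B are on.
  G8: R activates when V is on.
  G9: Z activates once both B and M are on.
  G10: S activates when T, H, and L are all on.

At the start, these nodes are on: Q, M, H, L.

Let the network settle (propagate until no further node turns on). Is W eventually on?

W would need V (G1), but V never turns on.

No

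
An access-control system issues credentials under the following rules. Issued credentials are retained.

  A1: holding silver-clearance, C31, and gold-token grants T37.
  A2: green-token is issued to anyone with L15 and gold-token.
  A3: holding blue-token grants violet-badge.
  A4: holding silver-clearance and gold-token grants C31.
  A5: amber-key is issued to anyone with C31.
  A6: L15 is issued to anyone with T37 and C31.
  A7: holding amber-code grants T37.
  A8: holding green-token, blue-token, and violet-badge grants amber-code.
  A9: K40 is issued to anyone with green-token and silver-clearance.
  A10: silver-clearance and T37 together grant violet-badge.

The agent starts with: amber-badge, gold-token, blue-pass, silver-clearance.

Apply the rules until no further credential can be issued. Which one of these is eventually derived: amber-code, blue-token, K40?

Holding silver-clearance and gold-token grants C31 (A4).
Holding silver-clearance, C31, and gold-token grants T37 (A1).
Holding T37 and C31 grants L15 (A6).
Holding L15 and gold-token grants green-token (A2).
Holding green-token and silver-clearance grants K40 (A9).
No rule produces blue-token, and it is not given. amber-code would need green-token, blue-token, and violet-badge (A8), but blue-token is never granted.

K40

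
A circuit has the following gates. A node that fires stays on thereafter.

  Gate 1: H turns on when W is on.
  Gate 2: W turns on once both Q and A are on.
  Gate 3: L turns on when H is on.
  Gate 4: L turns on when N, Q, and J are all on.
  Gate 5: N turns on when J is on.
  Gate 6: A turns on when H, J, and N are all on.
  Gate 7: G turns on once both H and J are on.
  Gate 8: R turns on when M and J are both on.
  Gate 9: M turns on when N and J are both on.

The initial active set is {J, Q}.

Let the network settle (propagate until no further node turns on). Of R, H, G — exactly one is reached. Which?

R

J is on, so N turns on (Gate 5).
N and J are on, so M turns on (Gate 9).
M and J are on, so R turns on (Gate 8).
H would need W (Gate 1), but W never turns on. G would need H and J (Gate 7), but H never turns on.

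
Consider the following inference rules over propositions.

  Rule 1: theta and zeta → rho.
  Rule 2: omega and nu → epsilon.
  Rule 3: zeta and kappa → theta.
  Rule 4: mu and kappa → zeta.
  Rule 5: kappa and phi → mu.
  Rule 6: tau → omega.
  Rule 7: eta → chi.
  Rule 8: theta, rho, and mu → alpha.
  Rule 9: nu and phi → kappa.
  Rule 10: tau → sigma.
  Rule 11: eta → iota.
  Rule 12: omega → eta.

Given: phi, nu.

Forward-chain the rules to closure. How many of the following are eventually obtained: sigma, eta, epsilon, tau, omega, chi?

0

sigma would need tau (Rule 10), but tau is never established.
eta would need omega (Rule 12), but omega is never established.
epsilon would need omega and nu (Rule 2), but omega is never established.
No rule produces tau, and it is not given.
omega would need tau (Rule 6), but tau is never established.
chi would need eta (Rule 7), but eta is never established.
None of the 6 are reached.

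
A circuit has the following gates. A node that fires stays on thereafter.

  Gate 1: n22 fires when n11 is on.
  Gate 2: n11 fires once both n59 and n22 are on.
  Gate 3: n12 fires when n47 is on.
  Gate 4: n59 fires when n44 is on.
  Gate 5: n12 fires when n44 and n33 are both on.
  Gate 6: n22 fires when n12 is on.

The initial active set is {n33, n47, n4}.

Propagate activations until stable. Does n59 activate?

n59 would need n44 (Gate 4), but n44 never turns on.

No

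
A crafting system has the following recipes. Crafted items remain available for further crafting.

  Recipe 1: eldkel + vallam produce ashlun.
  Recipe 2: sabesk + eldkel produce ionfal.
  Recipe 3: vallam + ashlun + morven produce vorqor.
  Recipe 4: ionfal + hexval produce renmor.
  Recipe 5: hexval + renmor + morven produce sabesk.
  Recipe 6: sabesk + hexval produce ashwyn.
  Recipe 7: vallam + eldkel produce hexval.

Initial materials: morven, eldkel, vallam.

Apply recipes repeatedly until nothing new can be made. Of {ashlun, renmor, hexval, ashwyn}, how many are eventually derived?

2

vallam + eldkel → hexval (Recipe 7).
eldkel + vallam → ashlun (Recipe 1).
ashlun: reached.
renmor would need ionfal and hexval (Recipe 4), but ionfal is never obtained.
hexval: reached.
ashwyn would need sabesk and hexval (Recipe 6), but sabesk is never obtained.
Reached: ashlun and hexval — 2 of the 4.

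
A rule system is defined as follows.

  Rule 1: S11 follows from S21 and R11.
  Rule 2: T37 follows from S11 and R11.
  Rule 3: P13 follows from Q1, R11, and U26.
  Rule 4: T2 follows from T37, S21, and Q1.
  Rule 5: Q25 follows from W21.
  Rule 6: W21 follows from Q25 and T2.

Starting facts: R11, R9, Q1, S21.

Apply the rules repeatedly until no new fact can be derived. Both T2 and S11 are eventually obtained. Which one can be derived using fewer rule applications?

S11: S21 and R11 hold, so S11 follows (Rule 1). [1 rule application]
T2: From S21 and R11, Rule 1 gives S11. S11 and R11 hold, so T37 follows (Rule 2). T37, S21, and Q1 hold, so T2 follows (Rule 4). [3 rule applications]
S11 needs fewer.

S11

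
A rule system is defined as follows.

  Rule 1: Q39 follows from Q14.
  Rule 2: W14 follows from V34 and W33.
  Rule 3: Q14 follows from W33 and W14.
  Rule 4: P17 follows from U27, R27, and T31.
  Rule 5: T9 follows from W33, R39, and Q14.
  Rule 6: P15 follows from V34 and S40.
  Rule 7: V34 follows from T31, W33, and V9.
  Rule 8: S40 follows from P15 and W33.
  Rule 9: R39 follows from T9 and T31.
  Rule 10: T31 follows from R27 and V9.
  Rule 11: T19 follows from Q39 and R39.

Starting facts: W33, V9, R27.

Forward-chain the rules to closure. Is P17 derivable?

No

P17 would need U27, R27, and T31 (Rule 4), but U27 is never established.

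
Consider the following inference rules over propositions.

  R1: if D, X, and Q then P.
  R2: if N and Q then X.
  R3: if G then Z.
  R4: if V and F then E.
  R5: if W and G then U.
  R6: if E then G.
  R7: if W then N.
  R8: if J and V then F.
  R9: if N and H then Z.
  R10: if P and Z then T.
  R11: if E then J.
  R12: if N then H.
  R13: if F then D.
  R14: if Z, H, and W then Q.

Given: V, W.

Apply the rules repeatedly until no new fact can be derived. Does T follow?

No

T would need P and Z (R10), but P is never established.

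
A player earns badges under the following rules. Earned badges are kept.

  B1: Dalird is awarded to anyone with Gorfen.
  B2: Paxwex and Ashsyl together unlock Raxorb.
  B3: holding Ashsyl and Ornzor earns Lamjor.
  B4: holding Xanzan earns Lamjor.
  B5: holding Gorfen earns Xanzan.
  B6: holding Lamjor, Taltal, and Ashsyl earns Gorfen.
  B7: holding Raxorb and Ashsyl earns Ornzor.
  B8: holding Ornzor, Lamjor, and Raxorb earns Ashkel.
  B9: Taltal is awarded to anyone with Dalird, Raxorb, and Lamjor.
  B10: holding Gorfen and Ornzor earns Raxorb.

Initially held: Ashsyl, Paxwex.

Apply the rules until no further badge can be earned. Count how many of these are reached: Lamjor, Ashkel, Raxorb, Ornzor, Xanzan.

With Paxwex and Ashsyl, Raxorb is earned (B2).
With Raxorb and Ashsyl, Ornzor is earned (B7).
With Ashsyl and Ornzor, Lamjor is earned (B3).
With Ornzor, Lamjor, and Raxorb, Ashkel is earned (B8).
Lamjor: reached.
Ashkel: reached.
Raxorb: reached.
Ornzor: reached.
Xanzan would need Gorfen (B5), but Gorfen is never earned.
Reached: Lamjor, Ashkel, Raxorb, and Ornzor — 4 of the 5.

4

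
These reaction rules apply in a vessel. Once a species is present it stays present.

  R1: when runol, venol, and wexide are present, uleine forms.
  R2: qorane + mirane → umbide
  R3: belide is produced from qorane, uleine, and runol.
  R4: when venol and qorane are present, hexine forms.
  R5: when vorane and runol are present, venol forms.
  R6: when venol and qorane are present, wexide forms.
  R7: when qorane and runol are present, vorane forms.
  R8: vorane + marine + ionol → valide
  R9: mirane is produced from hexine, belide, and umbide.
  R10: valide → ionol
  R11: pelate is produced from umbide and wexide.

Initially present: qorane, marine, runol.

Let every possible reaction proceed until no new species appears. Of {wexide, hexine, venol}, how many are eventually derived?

qorane and runol present → vorane forms (R7).
vorane and runol present → venol forms (R5).
venol and qorane present → wexide forms (R6).
venol and qorane present → hexine forms (R4).
wexide: reached.
hexine: reached.
venol: reached.
All 3 are reached.

3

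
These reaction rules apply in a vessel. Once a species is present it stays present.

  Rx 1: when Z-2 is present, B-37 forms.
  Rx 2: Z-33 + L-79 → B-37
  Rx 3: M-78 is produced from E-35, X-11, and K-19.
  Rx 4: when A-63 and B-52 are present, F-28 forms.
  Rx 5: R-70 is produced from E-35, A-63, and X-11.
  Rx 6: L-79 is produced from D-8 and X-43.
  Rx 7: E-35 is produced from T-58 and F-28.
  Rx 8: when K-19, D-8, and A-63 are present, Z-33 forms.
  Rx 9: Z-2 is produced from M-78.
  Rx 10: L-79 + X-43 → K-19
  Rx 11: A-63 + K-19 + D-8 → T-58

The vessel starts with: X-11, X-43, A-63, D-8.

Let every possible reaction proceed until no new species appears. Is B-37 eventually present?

D-8 and X-43 present → L-79 forms (Rx 6).
L-79 and X-43 present → K-19 forms (Rx 10).
K-19, D-8, and A-63 present → Z-33 forms (Rx 8).
Z-33 and L-79 present → B-37 forms (Rx 2).

Yes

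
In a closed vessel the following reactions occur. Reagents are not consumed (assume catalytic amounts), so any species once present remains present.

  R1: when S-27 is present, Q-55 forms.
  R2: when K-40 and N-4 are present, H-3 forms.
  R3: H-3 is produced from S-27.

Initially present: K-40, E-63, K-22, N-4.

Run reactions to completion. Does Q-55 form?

No

Q-55 would need S-27 (R1), but S-27 never forms.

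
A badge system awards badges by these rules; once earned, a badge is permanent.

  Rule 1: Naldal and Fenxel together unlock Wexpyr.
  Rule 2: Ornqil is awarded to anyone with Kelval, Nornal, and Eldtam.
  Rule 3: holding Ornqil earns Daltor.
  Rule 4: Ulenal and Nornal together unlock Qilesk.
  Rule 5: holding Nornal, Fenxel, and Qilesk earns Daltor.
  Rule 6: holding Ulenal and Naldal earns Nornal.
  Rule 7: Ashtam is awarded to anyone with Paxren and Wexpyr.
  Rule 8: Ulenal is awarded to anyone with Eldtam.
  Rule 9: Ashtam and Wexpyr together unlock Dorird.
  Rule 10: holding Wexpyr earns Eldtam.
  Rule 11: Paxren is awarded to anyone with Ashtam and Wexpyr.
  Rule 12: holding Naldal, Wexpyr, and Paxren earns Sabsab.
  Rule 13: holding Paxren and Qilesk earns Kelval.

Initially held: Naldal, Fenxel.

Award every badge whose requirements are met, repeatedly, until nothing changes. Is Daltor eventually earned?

With Naldal and Fenxel, Wexpyr is earned (Rule 1).
With Wexpyr, Eldtam is earned (Rule 10).
With Eldtam, Ulenal is earned (Rule 8).
With Ulenal and Naldal, Nornal is earned (Rule 6).
With Ulenal and Nornal, Qilesk is earned (Rule 4).
With Nornal, Fenxel, and Qilesk, Daltor is earned (Rule 5).

Yes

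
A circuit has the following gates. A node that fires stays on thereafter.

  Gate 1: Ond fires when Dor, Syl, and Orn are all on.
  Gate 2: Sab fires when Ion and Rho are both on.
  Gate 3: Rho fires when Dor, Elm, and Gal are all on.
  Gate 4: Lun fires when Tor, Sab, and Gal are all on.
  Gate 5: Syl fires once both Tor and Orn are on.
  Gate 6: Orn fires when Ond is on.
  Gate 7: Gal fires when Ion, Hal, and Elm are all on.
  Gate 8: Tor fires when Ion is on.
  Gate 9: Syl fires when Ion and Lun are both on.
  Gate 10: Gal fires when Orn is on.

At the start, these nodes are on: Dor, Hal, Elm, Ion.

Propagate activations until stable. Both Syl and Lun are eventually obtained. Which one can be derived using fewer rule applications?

Lun

Lun: Gate 8: Ion on → Tor on. Ion, Hal, and Elm are on, so Gal fires (Gate 7). Dor, Elm, and Gal are on, so Rho fires (Gate 3). Gate 2: Ion and Rho on → Sab on. Gate 4: Tor, Sab, and Gal on → Lun on. [5 rule applications]
Syl: Ion is on, so Tor fires (Gate 8). Gate 7: Ion, Hal, and Elm on → Gal on. Gate 3: Dor, Elm, and Gal on → Rho on. Gate 2: Ion and Rho on → Sab on. Gate 4: Tor, Sab, and Gal on → Lun on. Gate 9: Ion and Lun on → Syl on. [6 rule applications]
Lun needs fewer.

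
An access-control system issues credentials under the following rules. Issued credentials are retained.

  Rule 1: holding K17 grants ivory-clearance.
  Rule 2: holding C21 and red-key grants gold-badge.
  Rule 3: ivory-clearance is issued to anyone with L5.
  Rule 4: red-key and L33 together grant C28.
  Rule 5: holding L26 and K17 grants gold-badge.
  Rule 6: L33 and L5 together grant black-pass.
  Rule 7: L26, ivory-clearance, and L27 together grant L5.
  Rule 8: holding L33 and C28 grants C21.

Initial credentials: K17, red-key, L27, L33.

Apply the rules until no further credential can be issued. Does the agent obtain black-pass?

black-pass would need L33 and L5 (Rule 6), but L5 is never granted.

No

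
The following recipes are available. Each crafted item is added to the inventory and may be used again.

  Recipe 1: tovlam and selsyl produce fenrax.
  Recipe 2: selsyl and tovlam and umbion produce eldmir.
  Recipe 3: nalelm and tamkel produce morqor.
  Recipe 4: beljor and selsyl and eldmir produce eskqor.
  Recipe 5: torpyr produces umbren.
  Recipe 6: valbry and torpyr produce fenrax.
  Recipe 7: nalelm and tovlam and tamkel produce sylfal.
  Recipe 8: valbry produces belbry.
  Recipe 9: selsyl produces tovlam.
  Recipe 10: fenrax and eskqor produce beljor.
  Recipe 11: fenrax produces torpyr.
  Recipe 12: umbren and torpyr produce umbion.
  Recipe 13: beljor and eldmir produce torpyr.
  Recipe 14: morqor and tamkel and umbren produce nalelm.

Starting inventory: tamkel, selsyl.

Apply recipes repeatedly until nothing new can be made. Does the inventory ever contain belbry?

No

belbry would need valbry (Recipe 8), but valbry is never obtained.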